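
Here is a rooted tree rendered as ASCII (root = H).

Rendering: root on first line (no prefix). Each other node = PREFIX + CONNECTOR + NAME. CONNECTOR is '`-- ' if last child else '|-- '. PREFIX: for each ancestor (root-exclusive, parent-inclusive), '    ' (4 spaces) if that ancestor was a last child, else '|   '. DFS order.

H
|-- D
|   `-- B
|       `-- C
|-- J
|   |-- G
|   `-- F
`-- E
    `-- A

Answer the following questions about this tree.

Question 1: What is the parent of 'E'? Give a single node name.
Scan adjacency: E appears as child of H

Answer: H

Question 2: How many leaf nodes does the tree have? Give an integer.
Leaves (nodes with no children): A, C, F, G

Answer: 4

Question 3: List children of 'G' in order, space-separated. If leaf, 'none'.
Answer: none

Derivation:
Node G's children (from adjacency): (leaf)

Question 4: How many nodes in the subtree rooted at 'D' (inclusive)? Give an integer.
Subtree rooted at D contains: B, C, D
Count = 3

Answer: 3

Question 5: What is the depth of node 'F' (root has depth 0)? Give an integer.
Path from root to F: H -> J -> F
Depth = number of edges = 2

Answer: 2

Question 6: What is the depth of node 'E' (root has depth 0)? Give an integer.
Path from root to E: H -> E
Depth = number of edges = 1

Answer: 1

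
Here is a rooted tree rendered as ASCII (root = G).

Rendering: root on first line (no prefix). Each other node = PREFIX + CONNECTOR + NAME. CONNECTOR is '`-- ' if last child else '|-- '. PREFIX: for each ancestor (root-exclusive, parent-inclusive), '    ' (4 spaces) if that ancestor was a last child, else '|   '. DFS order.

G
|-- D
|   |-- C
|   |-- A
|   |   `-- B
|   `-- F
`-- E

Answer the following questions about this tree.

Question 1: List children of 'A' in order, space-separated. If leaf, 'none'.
Answer: B

Derivation:
Node A's children (from adjacency): B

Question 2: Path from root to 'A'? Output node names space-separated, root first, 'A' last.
Answer: G D A

Derivation:
Walk down from root: G -> D -> A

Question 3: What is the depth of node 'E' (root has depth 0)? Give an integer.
Path from root to E: G -> E
Depth = number of edges = 1

Answer: 1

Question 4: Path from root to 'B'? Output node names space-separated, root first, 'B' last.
Walk down from root: G -> D -> A -> B

Answer: G D A B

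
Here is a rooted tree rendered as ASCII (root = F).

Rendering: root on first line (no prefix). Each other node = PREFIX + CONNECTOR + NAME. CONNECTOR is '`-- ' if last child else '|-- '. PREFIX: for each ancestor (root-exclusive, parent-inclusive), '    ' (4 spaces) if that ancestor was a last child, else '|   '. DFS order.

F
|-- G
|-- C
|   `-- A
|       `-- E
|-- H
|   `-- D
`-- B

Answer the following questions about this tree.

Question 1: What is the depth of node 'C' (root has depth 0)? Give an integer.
Answer: 1

Derivation:
Path from root to C: F -> C
Depth = number of edges = 1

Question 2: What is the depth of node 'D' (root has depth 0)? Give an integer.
Path from root to D: F -> H -> D
Depth = number of edges = 2

Answer: 2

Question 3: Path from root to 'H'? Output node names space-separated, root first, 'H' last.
Answer: F H

Derivation:
Walk down from root: F -> H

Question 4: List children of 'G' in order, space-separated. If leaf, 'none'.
Answer: none

Derivation:
Node G's children (from adjacency): (leaf)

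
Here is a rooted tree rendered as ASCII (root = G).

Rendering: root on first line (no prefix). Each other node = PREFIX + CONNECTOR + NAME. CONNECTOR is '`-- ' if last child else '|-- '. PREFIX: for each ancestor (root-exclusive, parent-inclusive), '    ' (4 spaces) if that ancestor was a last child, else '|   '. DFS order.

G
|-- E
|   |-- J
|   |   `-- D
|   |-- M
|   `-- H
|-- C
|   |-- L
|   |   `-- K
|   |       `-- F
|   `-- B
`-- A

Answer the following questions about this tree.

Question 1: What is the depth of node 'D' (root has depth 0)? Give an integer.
Path from root to D: G -> E -> J -> D
Depth = number of edges = 3

Answer: 3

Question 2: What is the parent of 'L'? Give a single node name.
Answer: C

Derivation:
Scan adjacency: L appears as child of C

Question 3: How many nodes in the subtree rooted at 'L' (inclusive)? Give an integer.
Answer: 3

Derivation:
Subtree rooted at L contains: F, K, L
Count = 3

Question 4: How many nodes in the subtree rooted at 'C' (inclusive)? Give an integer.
Answer: 5

Derivation:
Subtree rooted at C contains: B, C, F, K, L
Count = 5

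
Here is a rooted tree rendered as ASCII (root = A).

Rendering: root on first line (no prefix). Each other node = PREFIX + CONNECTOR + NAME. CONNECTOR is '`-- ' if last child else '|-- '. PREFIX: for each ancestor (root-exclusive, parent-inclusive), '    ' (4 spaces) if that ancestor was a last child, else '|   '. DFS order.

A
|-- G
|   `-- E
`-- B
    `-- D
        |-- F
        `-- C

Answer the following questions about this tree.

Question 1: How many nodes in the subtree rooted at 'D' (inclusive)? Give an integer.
Subtree rooted at D contains: C, D, F
Count = 3

Answer: 3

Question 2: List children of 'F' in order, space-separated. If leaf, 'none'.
Node F's children (from adjacency): (leaf)

Answer: none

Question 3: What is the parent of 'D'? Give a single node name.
Answer: B

Derivation:
Scan adjacency: D appears as child of B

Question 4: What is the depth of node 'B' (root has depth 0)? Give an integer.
Answer: 1

Derivation:
Path from root to B: A -> B
Depth = number of edges = 1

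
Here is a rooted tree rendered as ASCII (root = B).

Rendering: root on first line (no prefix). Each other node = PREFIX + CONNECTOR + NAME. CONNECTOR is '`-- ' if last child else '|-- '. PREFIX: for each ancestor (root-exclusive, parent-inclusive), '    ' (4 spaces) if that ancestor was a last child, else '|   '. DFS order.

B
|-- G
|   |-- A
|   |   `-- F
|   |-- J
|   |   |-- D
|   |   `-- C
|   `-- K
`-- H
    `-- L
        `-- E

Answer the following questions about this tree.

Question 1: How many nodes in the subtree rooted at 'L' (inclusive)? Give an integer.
Answer: 2

Derivation:
Subtree rooted at L contains: E, L
Count = 2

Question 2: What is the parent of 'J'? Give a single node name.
Answer: G

Derivation:
Scan adjacency: J appears as child of G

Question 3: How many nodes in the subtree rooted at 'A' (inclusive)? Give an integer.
Subtree rooted at A contains: A, F
Count = 2

Answer: 2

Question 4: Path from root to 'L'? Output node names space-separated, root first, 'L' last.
Answer: B H L

Derivation:
Walk down from root: B -> H -> L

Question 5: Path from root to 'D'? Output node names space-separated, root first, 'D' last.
Walk down from root: B -> G -> J -> D

Answer: B G J D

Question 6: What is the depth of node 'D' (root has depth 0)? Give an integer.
Answer: 3

Derivation:
Path from root to D: B -> G -> J -> D
Depth = number of edges = 3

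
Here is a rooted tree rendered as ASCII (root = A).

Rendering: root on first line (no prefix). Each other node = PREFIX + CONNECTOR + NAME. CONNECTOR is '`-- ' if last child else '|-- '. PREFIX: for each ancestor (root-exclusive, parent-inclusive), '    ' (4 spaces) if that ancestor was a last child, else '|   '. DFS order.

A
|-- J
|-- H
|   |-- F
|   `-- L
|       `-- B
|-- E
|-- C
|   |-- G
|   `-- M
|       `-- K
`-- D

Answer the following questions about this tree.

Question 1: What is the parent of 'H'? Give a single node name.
Answer: A

Derivation:
Scan adjacency: H appears as child of A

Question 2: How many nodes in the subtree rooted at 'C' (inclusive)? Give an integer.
Answer: 4

Derivation:
Subtree rooted at C contains: C, G, K, M
Count = 4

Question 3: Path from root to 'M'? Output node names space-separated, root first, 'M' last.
Walk down from root: A -> C -> M

Answer: A C M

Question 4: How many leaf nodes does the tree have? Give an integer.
Answer: 7

Derivation:
Leaves (nodes with no children): B, D, E, F, G, J, K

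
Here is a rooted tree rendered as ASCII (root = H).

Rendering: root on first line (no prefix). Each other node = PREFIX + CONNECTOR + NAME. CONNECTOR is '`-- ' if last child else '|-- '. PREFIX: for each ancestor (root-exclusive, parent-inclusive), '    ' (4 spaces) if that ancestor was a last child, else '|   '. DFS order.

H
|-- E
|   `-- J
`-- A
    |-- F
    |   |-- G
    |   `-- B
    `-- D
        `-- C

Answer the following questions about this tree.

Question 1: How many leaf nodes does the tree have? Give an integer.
Leaves (nodes with no children): B, C, G, J

Answer: 4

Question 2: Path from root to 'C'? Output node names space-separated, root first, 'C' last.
Walk down from root: H -> A -> D -> C

Answer: H A D C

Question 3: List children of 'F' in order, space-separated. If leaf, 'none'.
Answer: G B

Derivation:
Node F's children (from adjacency): G, B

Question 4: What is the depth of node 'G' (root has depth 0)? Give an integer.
Answer: 3

Derivation:
Path from root to G: H -> A -> F -> G
Depth = number of edges = 3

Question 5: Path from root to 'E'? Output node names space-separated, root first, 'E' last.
Answer: H E

Derivation:
Walk down from root: H -> E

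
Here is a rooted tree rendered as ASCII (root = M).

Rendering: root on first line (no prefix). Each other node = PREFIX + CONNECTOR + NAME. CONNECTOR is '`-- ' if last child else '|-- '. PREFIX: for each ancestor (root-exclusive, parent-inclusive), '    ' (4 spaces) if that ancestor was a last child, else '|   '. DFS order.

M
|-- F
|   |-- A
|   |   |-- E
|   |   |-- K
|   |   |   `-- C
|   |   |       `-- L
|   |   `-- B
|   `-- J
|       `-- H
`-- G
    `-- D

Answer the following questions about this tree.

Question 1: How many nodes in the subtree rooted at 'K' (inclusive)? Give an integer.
Answer: 3

Derivation:
Subtree rooted at K contains: C, K, L
Count = 3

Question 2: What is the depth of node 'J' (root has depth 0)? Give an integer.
Path from root to J: M -> F -> J
Depth = number of edges = 2

Answer: 2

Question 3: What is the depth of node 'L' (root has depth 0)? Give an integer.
Answer: 5

Derivation:
Path from root to L: M -> F -> A -> K -> C -> L
Depth = number of edges = 5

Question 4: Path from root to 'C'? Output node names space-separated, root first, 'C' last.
Answer: M F A K C

Derivation:
Walk down from root: M -> F -> A -> K -> C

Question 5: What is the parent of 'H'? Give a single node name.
Answer: J

Derivation:
Scan adjacency: H appears as child of J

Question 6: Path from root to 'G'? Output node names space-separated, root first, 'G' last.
Walk down from root: M -> G

Answer: M G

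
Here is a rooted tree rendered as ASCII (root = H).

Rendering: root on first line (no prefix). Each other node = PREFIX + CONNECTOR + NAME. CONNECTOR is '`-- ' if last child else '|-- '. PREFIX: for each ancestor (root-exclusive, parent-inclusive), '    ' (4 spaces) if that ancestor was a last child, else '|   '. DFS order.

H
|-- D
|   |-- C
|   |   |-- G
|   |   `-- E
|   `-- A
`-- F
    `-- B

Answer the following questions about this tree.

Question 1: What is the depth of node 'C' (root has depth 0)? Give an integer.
Path from root to C: H -> D -> C
Depth = number of edges = 2

Answer: 2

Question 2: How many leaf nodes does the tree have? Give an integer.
Leaves (nodes with no children): A, B, E, G

Answer: 4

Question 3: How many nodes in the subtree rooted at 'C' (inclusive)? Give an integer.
Subtree rooted at C contains: C, E, G
Count = 3

Answer: 3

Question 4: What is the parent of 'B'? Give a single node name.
Scan adjacency: B appears as child of F

Answer: F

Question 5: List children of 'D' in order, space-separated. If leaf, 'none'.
Answer: C A

Derivation:
Node D's children (from adjacency): C, A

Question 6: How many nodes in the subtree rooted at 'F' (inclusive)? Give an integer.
Answer: 2

Derivation:
Subtree rooted at F contains: B, F
Count = 2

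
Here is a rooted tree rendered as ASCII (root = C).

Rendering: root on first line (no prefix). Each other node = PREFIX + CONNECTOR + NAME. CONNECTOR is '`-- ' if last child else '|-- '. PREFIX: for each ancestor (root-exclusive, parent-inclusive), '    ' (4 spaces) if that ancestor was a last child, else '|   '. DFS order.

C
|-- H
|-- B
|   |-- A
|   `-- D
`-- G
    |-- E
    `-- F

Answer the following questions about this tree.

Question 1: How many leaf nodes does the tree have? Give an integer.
Answer: 5

Derivation:
Leaves (nodes with no children): A, D, E, F, H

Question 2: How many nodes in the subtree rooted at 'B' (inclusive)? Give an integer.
Answer: 3

Derivation:
Subtree rooted at B contains: A, B, D
Count = 3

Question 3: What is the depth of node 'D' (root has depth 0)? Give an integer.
Path from root to D: C -> B -> D
Depth = number of edges = 2

Answer: 2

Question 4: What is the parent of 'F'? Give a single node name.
Scan adjacency: F appears as child of G

Answer: G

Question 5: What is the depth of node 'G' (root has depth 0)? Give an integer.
Path from root to G: C -> G
Depth = number of edges = 1

Answer: 1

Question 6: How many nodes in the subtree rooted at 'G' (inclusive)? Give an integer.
Answer: 3

Derivation:
Subtree rooted at G contains: E, F, G
Count = 3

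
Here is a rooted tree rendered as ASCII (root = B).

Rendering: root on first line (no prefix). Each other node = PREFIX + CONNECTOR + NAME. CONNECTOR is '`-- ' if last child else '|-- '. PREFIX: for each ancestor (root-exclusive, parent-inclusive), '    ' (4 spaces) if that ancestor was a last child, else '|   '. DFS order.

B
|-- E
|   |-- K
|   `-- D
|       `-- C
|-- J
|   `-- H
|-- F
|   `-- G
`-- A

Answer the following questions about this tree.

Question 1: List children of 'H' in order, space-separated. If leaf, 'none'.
Node H's children (from adjacency): (leaf)

Answer: none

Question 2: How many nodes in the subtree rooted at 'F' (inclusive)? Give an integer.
Answer: 2

Derivation:
Subtree rooted at F contains: F, G
Count = 2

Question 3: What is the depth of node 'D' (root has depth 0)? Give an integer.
Answer: 2

Derivation:
Path from root to D: B -> E -> D
Depth = number of edges = 2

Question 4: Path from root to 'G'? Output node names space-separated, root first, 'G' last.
Walk down from root: B -> F -> G

Answer: B F G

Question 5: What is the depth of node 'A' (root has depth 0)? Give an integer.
Path from root to A: B -> A
Depth = number of edges = 1

Answer: 1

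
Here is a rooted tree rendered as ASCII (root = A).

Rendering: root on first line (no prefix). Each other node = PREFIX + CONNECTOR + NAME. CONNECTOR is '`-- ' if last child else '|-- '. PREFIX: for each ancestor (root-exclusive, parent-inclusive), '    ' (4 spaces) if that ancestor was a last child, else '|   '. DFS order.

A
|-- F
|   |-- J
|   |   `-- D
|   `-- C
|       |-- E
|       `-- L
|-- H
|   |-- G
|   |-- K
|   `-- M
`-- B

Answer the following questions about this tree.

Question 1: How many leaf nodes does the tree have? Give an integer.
Leaves (nodes with no children): B, D, E, G, K, L, M

Answer: 7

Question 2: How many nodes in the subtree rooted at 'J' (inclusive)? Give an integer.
Answer: 2

Derivation:
Subtree rooted at J contains: D, J
Count = 2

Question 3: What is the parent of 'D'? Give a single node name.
Answer: J

Derivation:
Scan adjacency: D appears as child of J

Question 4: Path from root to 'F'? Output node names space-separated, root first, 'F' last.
Walk down from root: A -> F

Answer: A F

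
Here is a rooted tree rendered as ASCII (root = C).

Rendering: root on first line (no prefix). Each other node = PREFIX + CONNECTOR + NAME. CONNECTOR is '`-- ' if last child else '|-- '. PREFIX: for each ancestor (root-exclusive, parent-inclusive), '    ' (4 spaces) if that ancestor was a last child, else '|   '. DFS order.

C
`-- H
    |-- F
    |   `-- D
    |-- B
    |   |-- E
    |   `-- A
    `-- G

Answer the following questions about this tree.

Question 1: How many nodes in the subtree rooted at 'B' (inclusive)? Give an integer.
Subtree rooted at B contains: A, B, E
Count = 3

Answer: 3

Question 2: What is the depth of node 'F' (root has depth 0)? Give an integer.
Answer: 2

Derivation:
Path from root to F: C -> H -> F
Depth = number of edges = 2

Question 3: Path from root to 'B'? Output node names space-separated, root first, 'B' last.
Walk down from root: C -> H -> B

Answer: C H B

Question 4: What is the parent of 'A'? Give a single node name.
Answer: B

Derivation:
Scan adjacency: A appears as child of B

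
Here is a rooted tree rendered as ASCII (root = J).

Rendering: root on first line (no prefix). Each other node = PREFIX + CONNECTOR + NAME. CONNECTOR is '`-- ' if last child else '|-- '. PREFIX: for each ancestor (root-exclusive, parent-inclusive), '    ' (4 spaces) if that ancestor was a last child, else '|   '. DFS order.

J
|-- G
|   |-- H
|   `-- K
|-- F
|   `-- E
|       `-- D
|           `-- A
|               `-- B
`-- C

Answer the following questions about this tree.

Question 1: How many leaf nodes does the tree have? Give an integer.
Leaves (nodes with no children): B, C, H, K

Answer: 4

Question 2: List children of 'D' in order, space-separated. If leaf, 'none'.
Node D's children (from adjacency): A

Answer: A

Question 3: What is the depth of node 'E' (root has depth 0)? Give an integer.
Path from root to E: J -> F -> E
Depth = number of edges = 2

Answer: 2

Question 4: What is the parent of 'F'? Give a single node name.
Scan adjacency: F appears as child of J

Answer: J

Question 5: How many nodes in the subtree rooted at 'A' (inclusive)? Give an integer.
Subtree rooted at A contains: A, B
Count = 2

Answer: 2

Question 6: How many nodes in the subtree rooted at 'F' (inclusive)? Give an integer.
Answer: 5

Derivation:
Subtree rooted at F contains: A, B, D, E, F
Count = 5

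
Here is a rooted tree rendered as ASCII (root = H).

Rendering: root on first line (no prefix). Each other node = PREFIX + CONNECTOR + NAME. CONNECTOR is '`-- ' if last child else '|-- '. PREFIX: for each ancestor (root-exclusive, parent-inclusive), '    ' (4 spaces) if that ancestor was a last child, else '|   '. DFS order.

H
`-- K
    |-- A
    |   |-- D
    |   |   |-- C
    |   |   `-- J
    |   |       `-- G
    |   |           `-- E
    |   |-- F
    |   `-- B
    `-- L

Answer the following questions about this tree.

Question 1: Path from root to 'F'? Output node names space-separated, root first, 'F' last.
Answer: H K A F

Derivation:
Walk down from root: H -> K -> A -> F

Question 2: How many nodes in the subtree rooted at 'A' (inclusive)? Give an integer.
Subtree rooted at A contains: A, B, C, D, E, F, G, J
Count = 8

Answer: 8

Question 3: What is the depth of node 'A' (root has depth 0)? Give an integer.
Answer: 2

Derivation:
Path from root to A: H -> K -> A
Depth = number of edges = 2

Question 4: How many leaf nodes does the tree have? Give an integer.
Answer: 5

Derivation:
Leaves (nodes with no children): B, C, E, F, L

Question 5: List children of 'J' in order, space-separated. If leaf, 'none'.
Node J's children (from adjacency): G

Answer: G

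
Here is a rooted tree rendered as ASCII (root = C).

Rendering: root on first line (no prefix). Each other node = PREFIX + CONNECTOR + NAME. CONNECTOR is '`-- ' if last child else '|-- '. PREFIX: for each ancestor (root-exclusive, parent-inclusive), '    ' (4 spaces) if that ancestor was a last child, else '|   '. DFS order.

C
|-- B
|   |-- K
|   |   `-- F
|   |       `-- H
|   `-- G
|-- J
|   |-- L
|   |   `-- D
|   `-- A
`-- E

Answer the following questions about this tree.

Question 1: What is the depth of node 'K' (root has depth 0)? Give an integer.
Path from root to K: C -> B -> K
Depth = number of edges = 2

Answer: 2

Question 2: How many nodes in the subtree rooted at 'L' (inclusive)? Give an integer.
Answer: 2

Derivation:
Subtree rooted at L contains: D, L
Count = 2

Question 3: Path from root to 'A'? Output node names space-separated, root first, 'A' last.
Answer: C J A

Derivation:
Walk down from root: C -> J -> A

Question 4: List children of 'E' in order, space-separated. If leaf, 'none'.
Answer: none

Derivation:
Node E's children (from adjacency): (leaf)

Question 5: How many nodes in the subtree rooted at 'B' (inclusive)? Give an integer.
Subtree rooted at B contains: B, F, G, H, K
Count = 5

Answer: 5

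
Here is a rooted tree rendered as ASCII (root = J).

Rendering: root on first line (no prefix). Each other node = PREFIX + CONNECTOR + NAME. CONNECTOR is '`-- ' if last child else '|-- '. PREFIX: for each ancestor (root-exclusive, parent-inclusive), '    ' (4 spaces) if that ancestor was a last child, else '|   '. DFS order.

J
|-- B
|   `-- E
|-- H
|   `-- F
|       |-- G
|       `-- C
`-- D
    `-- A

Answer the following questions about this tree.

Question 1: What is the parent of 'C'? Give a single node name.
Scan adjacency: C appears as child of F

Answer: F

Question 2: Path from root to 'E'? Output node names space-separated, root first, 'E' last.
Walk down from root: J -> B -> E

Answer: J B E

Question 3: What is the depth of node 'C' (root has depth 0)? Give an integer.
Path from root to C: J -> H -> F -> C
Depth = number of edges = 3

Answer: 3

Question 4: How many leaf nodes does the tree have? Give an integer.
Leaves (nodes with no children): A, C, E, G

Answer: 4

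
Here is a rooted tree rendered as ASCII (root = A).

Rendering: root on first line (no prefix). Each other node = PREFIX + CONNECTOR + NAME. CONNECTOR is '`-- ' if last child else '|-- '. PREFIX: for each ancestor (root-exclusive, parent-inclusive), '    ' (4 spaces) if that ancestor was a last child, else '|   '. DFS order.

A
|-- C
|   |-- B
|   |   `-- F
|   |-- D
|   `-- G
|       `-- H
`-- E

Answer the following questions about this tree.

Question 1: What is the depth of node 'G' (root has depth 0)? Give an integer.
Path from root to G: A -> C -> G
Depth = number of edges = 2

Answer: 2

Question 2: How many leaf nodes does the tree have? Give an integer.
Answer: 4

Derivation:
Leaves (nodes with no children): D, E, F, H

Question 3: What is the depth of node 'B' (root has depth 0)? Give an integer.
Answer: 2

Derivation:
Path from root to B: A -> C -> B
Depth = number of edges = 2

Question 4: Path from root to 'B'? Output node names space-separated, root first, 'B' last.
Answer: A C B

Derivation:
Walk down from root: A -> C -> B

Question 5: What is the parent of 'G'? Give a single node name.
Answer: C

Derivation:
Scan adjacency: G appears as child of C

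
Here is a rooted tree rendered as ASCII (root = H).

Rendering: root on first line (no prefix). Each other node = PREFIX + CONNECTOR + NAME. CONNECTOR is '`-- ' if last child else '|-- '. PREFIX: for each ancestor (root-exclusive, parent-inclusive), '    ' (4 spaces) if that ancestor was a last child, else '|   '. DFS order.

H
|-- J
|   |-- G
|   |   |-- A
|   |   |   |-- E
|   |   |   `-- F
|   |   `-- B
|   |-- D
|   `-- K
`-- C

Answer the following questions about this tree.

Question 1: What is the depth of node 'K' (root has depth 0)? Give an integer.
Answer: 2

Derivation:
Path from root to K: H -> J -> K
Depth = number of edges = 2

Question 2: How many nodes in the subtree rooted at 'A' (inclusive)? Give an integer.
Answer: 3

Derivation:
Subtree rooted at A contains: A, E, F
Count = 3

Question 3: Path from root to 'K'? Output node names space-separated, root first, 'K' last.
Walk down from root: H -> J -> K

Answer: H J K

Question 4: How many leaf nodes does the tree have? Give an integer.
Answer: 6

Derivation:
Leaves (nodes with no children): B, C, D, E, F, K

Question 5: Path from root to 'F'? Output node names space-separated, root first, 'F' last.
Answer: H J G A F

Derivation:
Walk down from root: H -> J -> G -> A -> F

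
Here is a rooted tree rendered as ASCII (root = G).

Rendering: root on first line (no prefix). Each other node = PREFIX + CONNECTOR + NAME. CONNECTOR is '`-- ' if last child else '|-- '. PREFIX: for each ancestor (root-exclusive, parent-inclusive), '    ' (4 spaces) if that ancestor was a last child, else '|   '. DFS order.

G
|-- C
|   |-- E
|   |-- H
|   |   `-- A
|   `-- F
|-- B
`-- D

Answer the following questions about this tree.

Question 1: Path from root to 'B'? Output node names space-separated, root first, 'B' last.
Answer: G B

Derivation:
Walk down from root: G -> B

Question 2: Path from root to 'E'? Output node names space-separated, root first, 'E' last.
Answer: G C E

Derivation:
Walk down from root: G -> C -> E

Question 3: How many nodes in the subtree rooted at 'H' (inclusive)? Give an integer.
Answer: 2

Derivation:
Subtree rooted at H contains: A, H
Count = 2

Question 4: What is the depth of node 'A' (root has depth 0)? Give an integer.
Answer: 3

Derivation:
Path from root to A: G -> C -> H -> A
Depth = number of edges = 3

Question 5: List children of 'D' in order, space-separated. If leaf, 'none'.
Node D's children (from adjacency): (leaf)

Answer: none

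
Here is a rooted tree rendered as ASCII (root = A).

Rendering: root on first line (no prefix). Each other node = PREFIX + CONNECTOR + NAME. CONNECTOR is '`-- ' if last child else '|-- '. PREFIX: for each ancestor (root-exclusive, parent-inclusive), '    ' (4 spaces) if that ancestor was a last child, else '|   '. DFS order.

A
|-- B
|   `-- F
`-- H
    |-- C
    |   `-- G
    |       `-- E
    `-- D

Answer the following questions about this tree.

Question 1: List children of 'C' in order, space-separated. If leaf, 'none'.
Node C's children (from adjacency): G

Answer: G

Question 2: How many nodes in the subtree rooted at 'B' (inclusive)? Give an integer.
Answer: 2

Derivation:
Subtree rooted at B contains: B, F
Count = 2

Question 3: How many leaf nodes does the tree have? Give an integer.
Answer: 3

Derivation:
Leaves (nodes with no children): D, E, F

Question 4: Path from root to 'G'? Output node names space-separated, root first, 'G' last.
Answer: A H C G

Derivation:
Walk down from root: A -> H -> C -> G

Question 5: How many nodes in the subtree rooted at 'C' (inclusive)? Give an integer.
Subtree rooted at C contains: C, E, G
Count = 3

Answer: 3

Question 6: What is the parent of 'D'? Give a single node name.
Scan adjacency: D appears as child of H

Answer: H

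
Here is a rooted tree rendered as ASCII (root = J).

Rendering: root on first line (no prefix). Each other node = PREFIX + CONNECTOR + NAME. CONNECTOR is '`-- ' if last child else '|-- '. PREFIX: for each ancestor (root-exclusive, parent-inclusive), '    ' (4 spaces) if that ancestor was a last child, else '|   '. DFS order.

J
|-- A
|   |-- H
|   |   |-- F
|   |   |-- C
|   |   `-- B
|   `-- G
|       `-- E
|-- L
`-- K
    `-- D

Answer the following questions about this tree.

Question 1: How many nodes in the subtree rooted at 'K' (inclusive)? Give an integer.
Subtree rooted at K contains: D, K
Count = 2

Answer: 2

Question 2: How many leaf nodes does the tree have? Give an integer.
Answer: 6

Derivation:
Leaves (nodes with no children): B, C, D, E, F, L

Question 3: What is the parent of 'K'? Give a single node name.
Scan adjacency: K appears as child of J

Answer: J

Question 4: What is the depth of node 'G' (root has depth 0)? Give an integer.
Path from root to G: J -> A -> G
Depth = number of edges = 2

Answer: 2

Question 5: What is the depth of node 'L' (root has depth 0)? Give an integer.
Answer: 1

Derivation:
Path from root to L: J -> L
Depth = number of edges = 1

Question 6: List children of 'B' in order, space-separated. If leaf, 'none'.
Answer: none

Derivation:
Node B's children (from adjacency): (leaf)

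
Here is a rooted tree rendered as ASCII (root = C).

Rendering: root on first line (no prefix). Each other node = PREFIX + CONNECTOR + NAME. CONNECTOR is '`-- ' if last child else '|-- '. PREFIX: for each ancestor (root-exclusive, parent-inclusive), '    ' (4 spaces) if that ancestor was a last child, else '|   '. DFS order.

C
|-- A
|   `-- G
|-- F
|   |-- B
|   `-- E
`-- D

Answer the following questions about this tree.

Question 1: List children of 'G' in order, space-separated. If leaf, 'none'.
Node G's children (from adjacency): (leaf)

Answer: none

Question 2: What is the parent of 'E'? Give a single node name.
Answer: F

Derivation:
Scan adjacency: E appears as child of F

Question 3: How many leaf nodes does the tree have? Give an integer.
Leaves (nodes with no children): B, D, E, G

Answer: 4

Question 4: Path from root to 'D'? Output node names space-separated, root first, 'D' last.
Walk down from root: C -> D

Answer: C D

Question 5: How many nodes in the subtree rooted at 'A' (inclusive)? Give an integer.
Answer: 2

Derivation:
Subtree rooted at A contains: A, G
Count = 2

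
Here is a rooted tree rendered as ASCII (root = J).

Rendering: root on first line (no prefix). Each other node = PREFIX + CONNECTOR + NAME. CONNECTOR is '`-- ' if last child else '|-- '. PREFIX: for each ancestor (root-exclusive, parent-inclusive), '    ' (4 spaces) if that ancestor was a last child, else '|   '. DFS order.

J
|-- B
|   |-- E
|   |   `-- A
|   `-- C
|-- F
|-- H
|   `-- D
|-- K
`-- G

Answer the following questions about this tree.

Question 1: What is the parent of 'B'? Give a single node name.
Answer: J

Derivation:
Scan adjacency: B appears as child of J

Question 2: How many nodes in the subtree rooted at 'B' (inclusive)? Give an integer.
Subtree rooted at B contains: A, B, C, E
Count = 4

Answer: 4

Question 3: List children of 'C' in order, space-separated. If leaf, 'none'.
Node C's children (from adjacency): (leaf)

Answer: none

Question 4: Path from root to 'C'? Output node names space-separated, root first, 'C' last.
Walk down from root: J -> B -> C

Answer: J B C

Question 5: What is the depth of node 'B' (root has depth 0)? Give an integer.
Path from root to B: J -> B
Depth = number of edges = 1

Answer: 1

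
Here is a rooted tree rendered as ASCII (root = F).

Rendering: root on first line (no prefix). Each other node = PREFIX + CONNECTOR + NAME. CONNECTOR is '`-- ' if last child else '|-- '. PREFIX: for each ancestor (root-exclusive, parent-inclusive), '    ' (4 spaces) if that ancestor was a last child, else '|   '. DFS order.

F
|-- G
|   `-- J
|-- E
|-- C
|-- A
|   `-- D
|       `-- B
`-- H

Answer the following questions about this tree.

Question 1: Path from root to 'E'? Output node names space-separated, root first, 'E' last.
Walk down from root: F -> E

Answer: F E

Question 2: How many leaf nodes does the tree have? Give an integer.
Answer: 5

Derivation:
Leaves (nodes with no children): B, C, E, H, J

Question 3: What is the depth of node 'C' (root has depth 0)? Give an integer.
Path from root to C: F -> C
Depth = number of edges = 1

Answer: 1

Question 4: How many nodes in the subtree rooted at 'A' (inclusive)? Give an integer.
Subtree rooted at A contains: A, B, D
Count = 3

Answer: 3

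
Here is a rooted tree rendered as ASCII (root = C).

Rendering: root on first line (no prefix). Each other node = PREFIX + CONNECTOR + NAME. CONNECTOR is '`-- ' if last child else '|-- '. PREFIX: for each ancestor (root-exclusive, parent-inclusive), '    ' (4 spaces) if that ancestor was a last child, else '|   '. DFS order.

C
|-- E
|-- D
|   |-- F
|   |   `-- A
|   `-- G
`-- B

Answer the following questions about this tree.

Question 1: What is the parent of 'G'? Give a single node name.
Answer: D

Derivation:
Scan adjacency: G appears as child of D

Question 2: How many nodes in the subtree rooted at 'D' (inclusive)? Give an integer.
Answer: 4

Derivation:
Subtree rooted at D contains: A, D, F, G
Count = 4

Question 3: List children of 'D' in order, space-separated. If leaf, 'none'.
Node D's children (from adjacency): F, G

Answer: F G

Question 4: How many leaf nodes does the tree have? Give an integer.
Leaves (nodes with no children): A, B, E, G

Answer: 4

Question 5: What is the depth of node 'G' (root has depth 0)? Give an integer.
Answer: 2

Derivation:
Path from root to G: C -> D -> G
Depth = number of edges = 2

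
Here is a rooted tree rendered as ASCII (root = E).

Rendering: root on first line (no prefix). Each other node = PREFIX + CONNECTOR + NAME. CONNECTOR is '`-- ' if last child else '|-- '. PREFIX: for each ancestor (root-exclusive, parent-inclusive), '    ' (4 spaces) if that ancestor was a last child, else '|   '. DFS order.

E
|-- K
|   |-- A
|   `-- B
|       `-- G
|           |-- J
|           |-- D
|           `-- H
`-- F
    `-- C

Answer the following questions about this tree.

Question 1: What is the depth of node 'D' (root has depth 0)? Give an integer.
Path from root to D: E -> K -> B -> G -> D
Depth = number of edges = 4

Answer: 4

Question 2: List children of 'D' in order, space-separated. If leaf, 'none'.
Answer: none

Derivation:
Node D's children (from adjacency): (leaf)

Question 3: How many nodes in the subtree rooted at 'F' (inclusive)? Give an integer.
Answer: 2

Derivation:
Subtree rooted at F contains: C, F
Count = 2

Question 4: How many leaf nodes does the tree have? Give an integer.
Answer: 5

Derivation:
Leaves (nodes with no children): A, C, D, H, J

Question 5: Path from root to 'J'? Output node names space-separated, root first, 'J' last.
Walk down from root: E -> K -> B -> G -> J

Answer: E K B G J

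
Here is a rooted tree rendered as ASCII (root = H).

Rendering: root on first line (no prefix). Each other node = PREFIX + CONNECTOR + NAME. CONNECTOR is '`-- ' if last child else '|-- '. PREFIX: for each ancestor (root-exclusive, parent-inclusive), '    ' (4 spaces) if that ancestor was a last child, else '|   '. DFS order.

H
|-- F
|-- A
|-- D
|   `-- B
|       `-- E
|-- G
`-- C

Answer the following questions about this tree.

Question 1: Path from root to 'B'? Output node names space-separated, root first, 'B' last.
Walk down from root: H -> D -> B

Answer: H D B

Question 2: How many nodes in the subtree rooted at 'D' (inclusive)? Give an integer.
Subtree rooted at D contains: B, D, E
Count = 3

Answer: 3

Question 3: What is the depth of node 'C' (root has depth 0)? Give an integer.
Answer: 1

Derivation:
Path from root to C: H -> C
Depth = number of edges = 1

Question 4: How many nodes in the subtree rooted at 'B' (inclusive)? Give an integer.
Subtree rooted at B contains: B, E
Count = 2

Answer: 2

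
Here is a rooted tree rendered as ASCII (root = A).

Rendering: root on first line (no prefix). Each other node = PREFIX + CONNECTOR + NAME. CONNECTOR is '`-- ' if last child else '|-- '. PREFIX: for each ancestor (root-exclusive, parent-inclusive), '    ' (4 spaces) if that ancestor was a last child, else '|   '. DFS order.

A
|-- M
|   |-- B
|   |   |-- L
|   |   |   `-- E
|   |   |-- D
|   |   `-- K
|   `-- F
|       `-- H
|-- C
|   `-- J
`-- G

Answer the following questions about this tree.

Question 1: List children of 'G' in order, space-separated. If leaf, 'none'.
Answer: none

Derivation:
Node G's children (from adjacency): (leaf)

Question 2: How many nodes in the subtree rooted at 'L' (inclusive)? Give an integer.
Answer: 2

Derivation:
Subtree rooted at L contains: E, L
Count = 2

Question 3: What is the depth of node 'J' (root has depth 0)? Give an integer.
Answer: 2

Derivation:
Path from root to J: A -> C -> J
Depth = number of edges = 2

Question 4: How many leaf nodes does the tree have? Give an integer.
Leaves (nodes with no children): D, E, G, H, J, K

Answer: 6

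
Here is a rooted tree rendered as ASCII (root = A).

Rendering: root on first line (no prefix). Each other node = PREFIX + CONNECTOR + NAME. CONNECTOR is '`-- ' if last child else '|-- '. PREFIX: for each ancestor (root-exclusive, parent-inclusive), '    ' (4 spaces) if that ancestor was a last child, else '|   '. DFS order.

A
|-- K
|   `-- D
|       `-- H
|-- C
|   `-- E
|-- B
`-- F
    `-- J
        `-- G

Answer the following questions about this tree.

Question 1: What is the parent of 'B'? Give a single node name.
Scan adjacency: B appears as child of A

Answer: A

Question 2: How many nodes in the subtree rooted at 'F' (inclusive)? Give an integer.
Subtree rooted at F contains: F, G, J
Count = 3

Answer: 3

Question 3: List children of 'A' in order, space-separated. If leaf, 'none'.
Answer: K C B F

Derivation:
Node A's children (from adjacency): K, C, B, F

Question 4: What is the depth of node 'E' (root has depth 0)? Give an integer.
Path from root to E: A -> C -> E
Depth = number of edges = 2

Answer: 2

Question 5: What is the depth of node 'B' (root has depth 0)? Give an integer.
Path from root to B: A -> B
Depth = number of edges = 1

Answer: 1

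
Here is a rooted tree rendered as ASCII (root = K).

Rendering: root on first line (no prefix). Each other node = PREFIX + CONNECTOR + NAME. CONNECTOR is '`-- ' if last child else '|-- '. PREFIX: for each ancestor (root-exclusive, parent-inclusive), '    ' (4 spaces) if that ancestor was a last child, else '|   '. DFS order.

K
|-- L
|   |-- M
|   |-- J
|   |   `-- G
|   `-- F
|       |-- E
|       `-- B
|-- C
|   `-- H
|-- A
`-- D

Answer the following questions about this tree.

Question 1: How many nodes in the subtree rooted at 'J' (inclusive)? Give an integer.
Answer: 2

Derivation:
Subtree rooted at J contains: G, J
Count = 2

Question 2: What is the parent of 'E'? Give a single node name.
Answer: F

Derivation:
Scan adjacency: E appears as child of F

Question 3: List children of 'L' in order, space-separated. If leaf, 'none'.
Node L's children (from adjacency): M, J, F

Answer: M J F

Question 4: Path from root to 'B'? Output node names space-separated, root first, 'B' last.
Answer: K L F B

Derivation:
Walk down from root: K -> L -> F -> B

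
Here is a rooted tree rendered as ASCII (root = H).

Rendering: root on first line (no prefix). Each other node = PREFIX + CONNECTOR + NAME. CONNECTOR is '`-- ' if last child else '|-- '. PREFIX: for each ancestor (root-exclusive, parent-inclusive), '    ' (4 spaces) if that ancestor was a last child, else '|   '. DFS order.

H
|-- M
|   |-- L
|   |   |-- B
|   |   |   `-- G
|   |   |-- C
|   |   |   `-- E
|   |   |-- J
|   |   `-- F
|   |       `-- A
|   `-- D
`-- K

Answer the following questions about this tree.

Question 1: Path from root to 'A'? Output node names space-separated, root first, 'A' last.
Walk down from root: H -> M -> L -> F -> A

Answer: H M L F A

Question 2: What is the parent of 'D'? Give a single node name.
Answer: M

Derivation:
Scan adjacency: D appears as child of M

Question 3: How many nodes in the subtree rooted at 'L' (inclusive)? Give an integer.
Subtree rooted at L contains: A, B, C, E, F, G, J, L
Count = 8

Answer: 8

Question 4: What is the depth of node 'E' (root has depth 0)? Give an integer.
Path from root to E: H -> M -> L -> C -> E
Depth = number of edges = 4

Answer: 4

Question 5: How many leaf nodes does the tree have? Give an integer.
Leaves (nodes with no children): A, D, E, G, J, K

Answer: 6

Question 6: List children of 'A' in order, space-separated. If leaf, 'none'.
Answer: none

Derivation:
Node A's children (from adjacency): (leaf)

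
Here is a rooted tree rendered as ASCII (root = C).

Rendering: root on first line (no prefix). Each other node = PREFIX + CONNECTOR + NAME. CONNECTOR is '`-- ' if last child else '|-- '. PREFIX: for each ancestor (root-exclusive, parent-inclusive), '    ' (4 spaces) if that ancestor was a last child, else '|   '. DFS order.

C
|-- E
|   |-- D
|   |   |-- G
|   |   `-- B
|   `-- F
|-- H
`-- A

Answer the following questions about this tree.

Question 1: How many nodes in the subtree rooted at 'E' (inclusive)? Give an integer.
Answer: 5

Derivation:
Subtree rooted at E contains: B, D, E, F, G
Count = 5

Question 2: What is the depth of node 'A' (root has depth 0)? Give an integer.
Path from root to A: C -> A
Depth = number of edges = 1

Answer: 1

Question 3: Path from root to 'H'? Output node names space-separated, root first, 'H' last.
Answer: C H

Derivation:
Walk down from root: C -> H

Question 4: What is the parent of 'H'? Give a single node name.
Answer: C

Derivation:
Scan adjacency: H appears as child of C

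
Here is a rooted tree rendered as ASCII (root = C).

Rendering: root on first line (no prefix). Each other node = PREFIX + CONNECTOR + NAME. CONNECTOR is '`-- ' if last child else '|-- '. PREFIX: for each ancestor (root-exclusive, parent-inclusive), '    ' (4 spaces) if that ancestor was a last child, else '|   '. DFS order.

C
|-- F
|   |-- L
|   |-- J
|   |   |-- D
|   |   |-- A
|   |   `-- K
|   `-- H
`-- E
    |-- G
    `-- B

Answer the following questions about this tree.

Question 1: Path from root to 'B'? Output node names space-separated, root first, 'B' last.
Walk down from root: C -> E -> B

Answer: C E B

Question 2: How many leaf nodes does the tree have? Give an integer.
Answer: 7

Derivation:
Leaves (nodes with no children): A, B, D, G, H, K, L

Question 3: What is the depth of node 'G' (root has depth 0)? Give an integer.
Answer: 2

Derivation:
Path from root to G: C -> E -> G
Depth = number of edges = 2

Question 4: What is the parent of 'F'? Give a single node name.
Scan adjacency: F appears as child of C

Answer: C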